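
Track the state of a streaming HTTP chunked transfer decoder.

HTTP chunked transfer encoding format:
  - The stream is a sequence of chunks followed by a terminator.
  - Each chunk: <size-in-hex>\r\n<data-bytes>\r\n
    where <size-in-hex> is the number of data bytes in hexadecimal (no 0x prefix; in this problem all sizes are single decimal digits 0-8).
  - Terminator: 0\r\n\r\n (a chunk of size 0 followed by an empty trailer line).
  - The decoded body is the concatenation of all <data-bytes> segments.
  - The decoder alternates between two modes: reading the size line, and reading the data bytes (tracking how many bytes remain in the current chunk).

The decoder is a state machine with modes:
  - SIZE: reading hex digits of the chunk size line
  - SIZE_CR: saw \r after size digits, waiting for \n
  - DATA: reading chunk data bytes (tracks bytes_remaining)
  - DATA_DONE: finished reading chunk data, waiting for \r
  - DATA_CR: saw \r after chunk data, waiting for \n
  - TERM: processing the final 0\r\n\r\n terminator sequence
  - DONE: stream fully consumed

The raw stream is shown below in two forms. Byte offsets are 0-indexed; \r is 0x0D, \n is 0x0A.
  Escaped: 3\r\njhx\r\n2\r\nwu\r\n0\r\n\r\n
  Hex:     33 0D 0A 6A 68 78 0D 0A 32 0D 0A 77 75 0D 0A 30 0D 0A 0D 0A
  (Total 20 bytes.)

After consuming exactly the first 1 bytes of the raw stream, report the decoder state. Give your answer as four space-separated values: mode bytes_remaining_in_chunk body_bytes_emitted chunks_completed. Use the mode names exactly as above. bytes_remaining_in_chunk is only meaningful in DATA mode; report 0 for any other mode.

Byte 0 = '3': mode=SIZE remaining=0 emitted=0 chunks_done=0

Answer: SIZE 0 0 0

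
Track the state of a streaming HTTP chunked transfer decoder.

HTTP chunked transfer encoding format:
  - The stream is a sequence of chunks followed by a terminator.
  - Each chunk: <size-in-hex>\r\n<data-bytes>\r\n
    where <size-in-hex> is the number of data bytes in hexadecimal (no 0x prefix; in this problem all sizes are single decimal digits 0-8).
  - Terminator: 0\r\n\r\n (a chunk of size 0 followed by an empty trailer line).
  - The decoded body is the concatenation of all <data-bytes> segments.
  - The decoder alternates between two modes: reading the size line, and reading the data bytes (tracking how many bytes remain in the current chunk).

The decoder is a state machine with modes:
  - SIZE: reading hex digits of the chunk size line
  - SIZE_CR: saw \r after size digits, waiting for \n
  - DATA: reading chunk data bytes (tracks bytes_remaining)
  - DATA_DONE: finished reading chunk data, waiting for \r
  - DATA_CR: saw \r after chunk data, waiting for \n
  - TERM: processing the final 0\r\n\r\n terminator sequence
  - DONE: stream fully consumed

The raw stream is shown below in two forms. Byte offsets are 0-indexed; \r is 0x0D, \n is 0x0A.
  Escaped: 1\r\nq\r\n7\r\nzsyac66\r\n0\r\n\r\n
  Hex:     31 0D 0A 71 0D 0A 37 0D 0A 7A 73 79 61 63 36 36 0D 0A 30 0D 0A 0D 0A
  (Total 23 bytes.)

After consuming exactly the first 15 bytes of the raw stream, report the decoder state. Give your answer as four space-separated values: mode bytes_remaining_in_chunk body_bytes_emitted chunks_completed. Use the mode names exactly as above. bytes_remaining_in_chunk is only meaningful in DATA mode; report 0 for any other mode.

Byte 0 = '1': mode=SIZE remaining=0 emitted=0 chunks_done=0
Byte 1 = 0x0D: mode=SIZE_CR remaining=0 emitted=0 chunks_done=0
Byte 2 = 0x0A: mode=DATA remaining=1 emitted=0 chunks_done=0
Byte 3 = 'q': mode=DATA_DONE remaining=0 emitted=1 chunks_done=0
Byte 4 = 0x0D: mode=DATA_CR remaining=0 emitted=1 chunks_done=0
Byte 5 = 0x0A: mode=SIZE remaining=0 emitted=1 chunks_done=1
Byte 6 = '7': mode=SIZE remaining=0 emitted=1 chunks_done=1
Byte 7 = 0x0D: mode=SIZE_CR remaining=0 emitted=1 chunks_done=1
Byte 8 = 0x0A: mode=DATA remaining=7 emitted=1 chunks_done=1
Byte 9 = 'z': mode=DATA remaining=6 emitted=2 chunks_done=1
Byte 10 = 's': mode=DATA remaining=5 emitted=3 chunks_done=1
Byte 11 = 'y': mode=DATA remaining=4 emitted=4 chunks_done=1
Byte 12 = 'a': mode=DATA remaining=3 emitted=5 chunks_done=1
Byte 13 = 'c': mode=DATA remaining=2 emitted=6 chunks_done=1
Byte 14 = '6': mode=DATA remaining=1 emitted=7 chunks_done=1

Answer: DATA 1 7 1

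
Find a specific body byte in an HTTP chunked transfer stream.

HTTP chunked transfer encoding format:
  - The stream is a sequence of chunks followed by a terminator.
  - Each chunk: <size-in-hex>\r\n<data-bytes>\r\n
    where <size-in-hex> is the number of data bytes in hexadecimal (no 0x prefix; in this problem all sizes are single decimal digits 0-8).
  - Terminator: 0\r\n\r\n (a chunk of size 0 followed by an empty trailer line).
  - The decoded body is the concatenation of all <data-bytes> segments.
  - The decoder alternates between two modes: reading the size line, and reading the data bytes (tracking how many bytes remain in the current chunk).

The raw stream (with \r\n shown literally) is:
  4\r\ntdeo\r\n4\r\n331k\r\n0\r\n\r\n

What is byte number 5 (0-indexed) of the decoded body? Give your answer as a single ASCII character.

Chunk 1: stream[0..1]='4' size=0x4=4, data at stream[3..7]='tdeo' -> body[0..4], body so far='tdeo'
Chunk 2: stream[9..10]='4' size=0x4=4, data at stream[12..16]='331k' -> body[4..8], body so far='tdeo331k'
Chunk 3: stream[18..19]='0' size=0 (terminator). Final body='tdeo331k' (8 bytes)
Body byte 5 = '3'

Answer: 3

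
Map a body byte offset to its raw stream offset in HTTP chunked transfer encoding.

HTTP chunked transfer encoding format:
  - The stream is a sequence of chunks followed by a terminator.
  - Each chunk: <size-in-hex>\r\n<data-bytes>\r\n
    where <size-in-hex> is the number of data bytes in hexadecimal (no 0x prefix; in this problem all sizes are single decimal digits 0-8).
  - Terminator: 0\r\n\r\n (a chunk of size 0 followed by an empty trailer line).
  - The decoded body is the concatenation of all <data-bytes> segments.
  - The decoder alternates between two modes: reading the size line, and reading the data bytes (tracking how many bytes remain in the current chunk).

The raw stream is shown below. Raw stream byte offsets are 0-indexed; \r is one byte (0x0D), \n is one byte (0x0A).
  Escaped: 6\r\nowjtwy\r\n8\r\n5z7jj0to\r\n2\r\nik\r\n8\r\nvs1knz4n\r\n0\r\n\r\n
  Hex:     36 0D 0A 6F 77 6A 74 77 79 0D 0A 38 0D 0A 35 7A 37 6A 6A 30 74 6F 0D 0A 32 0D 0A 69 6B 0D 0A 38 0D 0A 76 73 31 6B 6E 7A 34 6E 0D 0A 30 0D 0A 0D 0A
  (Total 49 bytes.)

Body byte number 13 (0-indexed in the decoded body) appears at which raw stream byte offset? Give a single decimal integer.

Answer: 21

Derivation:
Chunk 1: stream[0..1]='6' size=0x6=6, data at stream[3..9]='owjtwy' -> body[0..6], body so far='owjtwy'
Chunk 2: stream[11..12]='8' size=0x8=8, data at stream[14..22]='5z7jj0to' -> body[6..14], body so far='owjtwy5z7jj0to'
Chunk 3: stream[24..25]='2' size=0x2=2, data at stream[27..29]='ik' -> body[14..16], body so far='owjtwy5z7jj0toik'
Chunk 4: stream[31..32]='8' size=0x8=8, data at stream[34..42]='vs1knz4n' -> body[16..24], body so far='owjtwy5z7jj0toikvs1knz4n'
Chunk 5: stream[44..45]='0' size=0 (terminator). Final body='owjtwy5z7jj0toikvs1knz4n' (24 bytes)
Body byte 13 at stream offset 21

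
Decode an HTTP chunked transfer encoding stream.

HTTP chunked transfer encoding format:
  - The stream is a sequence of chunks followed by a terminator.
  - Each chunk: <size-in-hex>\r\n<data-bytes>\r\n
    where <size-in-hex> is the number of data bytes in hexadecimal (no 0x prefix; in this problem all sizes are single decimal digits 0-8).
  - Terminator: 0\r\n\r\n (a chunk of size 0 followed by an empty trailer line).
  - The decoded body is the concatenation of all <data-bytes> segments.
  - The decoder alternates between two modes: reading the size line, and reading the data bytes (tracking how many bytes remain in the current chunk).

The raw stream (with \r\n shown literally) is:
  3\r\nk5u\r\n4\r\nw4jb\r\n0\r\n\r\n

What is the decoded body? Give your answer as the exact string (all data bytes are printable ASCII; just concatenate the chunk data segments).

Answer: k5uw4jb

Derivation:
Chunk 1: stream[0..1]='3' size=0x3=3, data at stream[3..6]='k5u' -> body[0..3], body so far='k5u'
Chunk 2: stream[8..9]='4' size=0x4=4, data at stream[11..15]='w4jb' -> body[3..7], body so far='k5uw4jb'
Chunk 3: stream[17..18]='0' size=0 (terminator). Final body='k5uw4jb' (7 bytes)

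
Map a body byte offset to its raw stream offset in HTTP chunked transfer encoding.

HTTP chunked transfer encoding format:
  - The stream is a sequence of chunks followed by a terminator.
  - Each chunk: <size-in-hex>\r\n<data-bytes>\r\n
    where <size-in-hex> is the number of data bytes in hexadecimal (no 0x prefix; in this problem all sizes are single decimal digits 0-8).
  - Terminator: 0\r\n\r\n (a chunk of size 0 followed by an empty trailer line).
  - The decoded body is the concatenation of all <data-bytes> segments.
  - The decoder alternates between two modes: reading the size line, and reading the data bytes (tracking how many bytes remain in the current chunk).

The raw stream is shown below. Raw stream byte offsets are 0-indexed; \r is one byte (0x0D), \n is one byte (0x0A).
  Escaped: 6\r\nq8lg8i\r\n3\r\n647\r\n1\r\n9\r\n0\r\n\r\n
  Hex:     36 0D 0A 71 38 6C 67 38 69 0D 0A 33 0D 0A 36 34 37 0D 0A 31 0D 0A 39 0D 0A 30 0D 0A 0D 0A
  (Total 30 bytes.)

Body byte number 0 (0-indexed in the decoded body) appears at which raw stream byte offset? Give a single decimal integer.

Answer: 3

Derivation:
Chunk 1: stream[0..1]='6' size=0x6=6, data at stream[3..9]='q8lg8i' -> body[0..6], body so far='q8lg8i'
Chunk 2: stream[11..12]='3' size=0x3=3, data at stream[14..17]='647' -> body[6..9], body so far='q8lg8i647'
Chunk 3: stream[19..20]='1' size=0x1=1, data at stream[22..23]='9' -> body[9..10], body so far='q8lg8i6479'
Chunk 4: stream[25..26]='0' size=0 (terminator). Final body='q8lg8i6479' (10 bytes)
Body byte 0 at stream offset 3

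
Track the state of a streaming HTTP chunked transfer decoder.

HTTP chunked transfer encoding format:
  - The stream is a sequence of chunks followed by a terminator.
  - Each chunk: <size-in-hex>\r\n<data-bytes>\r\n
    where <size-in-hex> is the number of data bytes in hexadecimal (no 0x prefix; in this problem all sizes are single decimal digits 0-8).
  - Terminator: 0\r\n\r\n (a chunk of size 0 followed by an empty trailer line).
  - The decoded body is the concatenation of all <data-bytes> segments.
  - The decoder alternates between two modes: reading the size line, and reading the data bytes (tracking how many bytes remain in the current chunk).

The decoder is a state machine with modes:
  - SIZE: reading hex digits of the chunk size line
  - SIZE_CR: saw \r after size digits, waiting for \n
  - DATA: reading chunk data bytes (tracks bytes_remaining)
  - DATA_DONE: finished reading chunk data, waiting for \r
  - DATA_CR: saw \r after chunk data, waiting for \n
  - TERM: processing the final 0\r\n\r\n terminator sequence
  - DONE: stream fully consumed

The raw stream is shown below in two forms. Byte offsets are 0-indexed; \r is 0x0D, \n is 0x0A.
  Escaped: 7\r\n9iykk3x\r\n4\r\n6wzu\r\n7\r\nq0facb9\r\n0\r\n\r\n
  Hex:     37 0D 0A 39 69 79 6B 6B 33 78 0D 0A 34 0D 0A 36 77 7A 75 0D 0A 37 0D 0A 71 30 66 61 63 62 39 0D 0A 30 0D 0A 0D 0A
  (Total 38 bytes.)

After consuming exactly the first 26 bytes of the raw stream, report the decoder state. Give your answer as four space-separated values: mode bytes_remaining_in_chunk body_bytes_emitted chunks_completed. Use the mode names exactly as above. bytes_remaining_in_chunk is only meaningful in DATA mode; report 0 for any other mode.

Byte 0 = '7': mode=SIZE remaining=0 emitted=0 chunks_done=0
Byte 1 = 0x0D: mode=SIZE_CR remaining=0 emitted=0 chunks_done=0
Byte 2 = 0x0A: mode=DATA remaining=7 emitted=0 chunks_done=0
Byte 3 = '9': mode=DATA remaining=6 emitted=1 chunks_done=0
Byte 4 = 'i': mode=DATA remaining=5 emitted=2 chunks_done=0
Byte 5 = 'y': mode=DATA remaining=4 emitted=3 chunks_done=0
Byte 6 = 'k': mode=DATA remaining=3 emitted=4 chunks_done=0
Byte 7 = 'k': mode=DATA remaining=2 emitted=5 chunks_done=0
Byte 8 = '3': mode=DATA remaining=1 emitted=6 chunks_done=0
Byte 9 = 'x': mode=DATA_DONE remaining=0 emitted=7 chunks_done=0
Byte 10 = 0x0D: mode=DATA_CR remaining=0 emitted=7 chunks_done=0
Byte 11 = 0x0A: mode=SIZE remaining=0 emitted=7 chunks_done=1
Byte 12 = '4': mode=SIZE remaining=0 emitted=7 chunks_done=1
Byte 13 = 0x0D: mode=SIZE_CR remaining=0 emitted=7 chunks_done=1
Byte 14 = 0x0A: mode=DATA remaining=4 emitted=7 chunks_done=1
Byte 15 = '6': mode=DATA remaining=3 emitted=8 chunks_done=1
Byte 16 = 'w': mode=DATA remaining=2 emitted=9 chunks_done=1
Byte 17 = 'z': mode=DATA remaining=1 emitted=10 chunks_done=1
Byte 18 = 'u': mode=DATA_DONE remaining=0 emitted=11 chunks_done=1
Byte 19 = 0x0D: mode=DATA_CR remaining=0 emitted=11 chunks_done=1
Byte 20 = 0x0A: mode=SIZE remaining=0 emitted=11 chunks_done=2
Byte 21 = '7': mode=SIZE remaining=0 emitted=11 chunks_done=2
Byte 22 = 0x0D: mode=SIZE_CR remaining=0 emitted=11 chunks_done=2
Byte 23 = 0x0A: mode=DATA remaining=7 emitted=11 chunks_done=2
Byte 24 = 'q': mode=DATA remaining=6 emitted=12 chunks_done=2
Byte 25 = '0': mode=DATA remaining=5 emitted=13 chunks_done=2

Answer: DATA 5 13 2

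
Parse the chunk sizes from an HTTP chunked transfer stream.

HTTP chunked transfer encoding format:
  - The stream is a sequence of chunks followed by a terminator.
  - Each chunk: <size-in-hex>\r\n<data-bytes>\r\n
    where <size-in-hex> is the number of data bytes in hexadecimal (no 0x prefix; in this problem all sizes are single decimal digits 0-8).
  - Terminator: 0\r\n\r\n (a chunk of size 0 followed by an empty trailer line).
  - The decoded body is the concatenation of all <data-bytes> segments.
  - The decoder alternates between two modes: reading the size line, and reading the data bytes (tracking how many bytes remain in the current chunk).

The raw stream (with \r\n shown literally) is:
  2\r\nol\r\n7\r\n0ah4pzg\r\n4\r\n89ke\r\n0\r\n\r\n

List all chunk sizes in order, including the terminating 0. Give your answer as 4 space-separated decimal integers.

Answer: 2 7 4 0

Derivation:
Chunk 1: stream[0..1]='2' size=0x2=2, data at stream[3..5]='ol' -> body[0..2], body so far='ol'
Chunk 2: stream[7..8]='7' size=0x7=7, data at stream[10..17]='0ah4pzg' -> body[2..9], body so far='ol0ah4pzg'
Chunk 3: stream[19..20]='4' size=0x4=4, data at stream[22..26]='89ke' -> body[9..13], body so far='ol0ah4pzg89ke'
Chunk 4: stream[28..29]='0' size=0 (terminator). Final body='ol0ah4pzg89ke' (13 bytes)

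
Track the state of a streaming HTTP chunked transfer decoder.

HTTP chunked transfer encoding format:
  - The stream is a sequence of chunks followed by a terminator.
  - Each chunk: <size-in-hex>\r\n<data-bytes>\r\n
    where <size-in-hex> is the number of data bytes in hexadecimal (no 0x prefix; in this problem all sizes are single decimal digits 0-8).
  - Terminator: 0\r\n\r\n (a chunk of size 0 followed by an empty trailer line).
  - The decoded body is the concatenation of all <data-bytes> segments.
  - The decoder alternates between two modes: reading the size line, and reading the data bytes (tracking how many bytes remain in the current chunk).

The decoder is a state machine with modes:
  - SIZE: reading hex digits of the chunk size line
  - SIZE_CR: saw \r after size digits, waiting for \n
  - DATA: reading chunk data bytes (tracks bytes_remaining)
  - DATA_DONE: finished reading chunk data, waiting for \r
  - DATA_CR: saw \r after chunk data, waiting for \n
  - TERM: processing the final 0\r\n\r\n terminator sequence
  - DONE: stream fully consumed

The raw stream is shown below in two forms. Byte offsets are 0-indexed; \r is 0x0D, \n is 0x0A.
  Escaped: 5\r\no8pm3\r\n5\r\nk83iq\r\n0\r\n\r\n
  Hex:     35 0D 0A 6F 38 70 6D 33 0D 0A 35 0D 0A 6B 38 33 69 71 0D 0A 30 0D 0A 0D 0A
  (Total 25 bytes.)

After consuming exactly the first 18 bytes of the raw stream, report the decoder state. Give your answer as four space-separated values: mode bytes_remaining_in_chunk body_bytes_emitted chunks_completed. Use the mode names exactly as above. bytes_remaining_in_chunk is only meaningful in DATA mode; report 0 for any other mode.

Answer: DATA_DONE 0 10 1

Derivation:
Byte 0 = '5': mode=SIZE remaining=0 emitted=0 chunks_done=0
Byte 1 = 0x0D: mode=SIZE_CR remaining=0 emitted=0 chunks_done=0
Byte 2 = 0x0A: mode=DATA remaining=5 emitted=0 chunks_done=0
Byte 3 = 'o': mode=DATA remaining=4 emitted=1 chunks_done=0
Byte 4 = '8': mode=DATA remaining=3 emitted=2 chunks_done=0
Byte 5 = 'p': mode=DATA remaining=2 emitted=3 chunks_done=0
Byte 6 = 'm': mode=DATA remaining=1 emitted=4 chunks_done=0
Byte 7 = '3': mode=DATA_DONE remaining=0 emitted=5 chunks_done=0
Byte 8 = 0x0D: mode=DATA_CR remaining=0 emitted=5 chunks_done=0
Byte 9 = 0x0A: mode=SIZE remaining=0 emitted=5 chunks_done=1
Byte 10 = '5': mode=SIZE remaining=0 emitted=5 chunks_done=1
Byte 11 = 0x0D: mode=SIZE_CR remaining=0 emitted=5 chunks_done=1
Byte 12 = 0x0A: mode=DATA remaining=5 emitted=5 chunks_done=1
Byte 13 = 'k': mode=DATA remaining=4 emitted=6 chunks_done=1
Byte 14 = '8': mode=DATA remaining=3 emitted=7 chunks_done=1
Byte 15 = '3': mode=DATA remaining=2 emitted=8 chunks_done=1
Byte 16 = 'i': mode=DATA remaining=1 emitted=9 chunks_done=1
Byte 17 = 'q': mode=DATA_DONE remaining=0 emitted=10 chunks_done=1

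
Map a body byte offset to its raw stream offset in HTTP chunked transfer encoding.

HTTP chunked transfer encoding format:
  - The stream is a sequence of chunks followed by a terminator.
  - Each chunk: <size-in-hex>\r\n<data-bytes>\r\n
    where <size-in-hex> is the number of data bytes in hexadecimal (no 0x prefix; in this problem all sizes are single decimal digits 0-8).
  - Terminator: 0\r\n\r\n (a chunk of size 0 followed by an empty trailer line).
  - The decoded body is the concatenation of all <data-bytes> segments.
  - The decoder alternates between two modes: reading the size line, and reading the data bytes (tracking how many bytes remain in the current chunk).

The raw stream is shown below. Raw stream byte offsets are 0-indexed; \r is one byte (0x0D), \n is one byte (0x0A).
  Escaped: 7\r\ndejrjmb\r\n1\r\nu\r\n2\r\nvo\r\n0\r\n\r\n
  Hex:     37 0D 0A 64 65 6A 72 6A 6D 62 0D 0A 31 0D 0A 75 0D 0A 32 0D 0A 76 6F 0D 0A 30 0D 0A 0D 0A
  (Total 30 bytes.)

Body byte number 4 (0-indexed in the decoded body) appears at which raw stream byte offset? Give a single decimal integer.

Answer: 7

Derivation:
Chunk 1: stream[0..1]='7' size=0x7=7, data at stream[3..10]='dejrjmb' -> body[0..7], body so far='dejrjmb'
Chunk 2: stream[12..13]='1' size=0x1=1, data at stream[15..16]='u' -> body[7..8], body so far='dejrjmbu'
Chunk 3: stream[18..19]='2' size=0x2=2, data at stream[21..23]='vo' -> body[8..10], body so far='dejrjmbuvo'
Chunk 4: stream[25..26]='0' size=0 (terminator). Final body='dejrjmbuvo' (10 bytes)
Body byte 4 at stream offset 7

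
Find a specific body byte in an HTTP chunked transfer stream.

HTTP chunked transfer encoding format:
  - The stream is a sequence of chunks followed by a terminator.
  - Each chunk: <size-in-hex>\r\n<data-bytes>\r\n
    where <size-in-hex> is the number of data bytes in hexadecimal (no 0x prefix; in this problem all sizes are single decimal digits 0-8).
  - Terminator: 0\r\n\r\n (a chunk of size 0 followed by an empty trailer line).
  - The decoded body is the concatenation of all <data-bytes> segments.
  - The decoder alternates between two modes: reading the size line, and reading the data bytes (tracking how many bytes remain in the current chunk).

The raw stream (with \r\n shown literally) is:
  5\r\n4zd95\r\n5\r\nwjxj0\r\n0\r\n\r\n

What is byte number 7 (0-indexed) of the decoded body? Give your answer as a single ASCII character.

Chunk 1: stream[0..1]='5' size=0x5=5, data at stream[3..8]='4zd95' -> body[0..5], body so far='4zd95'
Chunk 2: stream[10..11]='5' size=0x5=5, data at stream[13..18]='wjxj0' -> body[5..10], body so far='4zd95wjxj0'
Chunk 3: stream[20..21]='0' size=0 (terminator). Final body='4zd95wjxj0' (10 bytes)
Body byte 7 = 'x'

Answer: x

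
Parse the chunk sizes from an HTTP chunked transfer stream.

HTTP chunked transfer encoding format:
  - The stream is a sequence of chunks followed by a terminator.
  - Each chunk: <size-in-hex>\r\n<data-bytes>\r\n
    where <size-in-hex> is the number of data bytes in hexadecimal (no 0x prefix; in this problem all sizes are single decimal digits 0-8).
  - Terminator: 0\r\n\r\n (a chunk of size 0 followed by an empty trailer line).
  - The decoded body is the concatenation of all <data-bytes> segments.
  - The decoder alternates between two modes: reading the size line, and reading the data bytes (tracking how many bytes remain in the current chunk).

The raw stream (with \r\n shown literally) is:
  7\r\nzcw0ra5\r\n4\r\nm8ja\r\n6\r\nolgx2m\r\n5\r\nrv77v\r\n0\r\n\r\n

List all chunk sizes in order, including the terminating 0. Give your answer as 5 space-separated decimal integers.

Chunk 1: stream[0..1]='7' size=0x7=7, data at stream[3..10]='zcw0ra5' -> body[0..7], body so far='zcw0ra5'
Chunk 2: stream[12..13]='4' size=0x4=4, data at stream[15..19]='m8ja' -> body[7..11], body so far='zcw0ra5m8ja'
Chunk 3: stream[21..22]='6' size=0x6=6, data at stream[24..30]='olgx2m' -> body[11..17], body so far='zcw0ra5m8jaolgx2m'
Chunk 4: stream[32..33]='5' size=0x5=5, data at stream[35..40]='rv77v' -> body[17..22], body so far='zcw0ra5m8jaolgx2mrv77v'
Chunk 5: stream[42..43]='0' size=0 (terminator). Final body='zcw0ra5m8jaolgx2mrv77v' (22 bytes)

Answer: 7 4 6 5 0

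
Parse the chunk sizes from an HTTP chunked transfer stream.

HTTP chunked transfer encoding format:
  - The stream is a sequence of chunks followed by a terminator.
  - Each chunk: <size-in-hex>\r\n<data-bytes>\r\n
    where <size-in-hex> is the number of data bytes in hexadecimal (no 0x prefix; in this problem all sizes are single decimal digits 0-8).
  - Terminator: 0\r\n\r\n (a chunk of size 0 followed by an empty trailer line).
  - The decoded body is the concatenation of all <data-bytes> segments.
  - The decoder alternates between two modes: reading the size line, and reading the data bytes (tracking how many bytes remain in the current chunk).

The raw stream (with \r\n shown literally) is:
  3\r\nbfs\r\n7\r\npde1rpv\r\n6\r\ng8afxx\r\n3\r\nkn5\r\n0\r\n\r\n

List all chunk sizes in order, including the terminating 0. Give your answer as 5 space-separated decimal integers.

Answer: 3 7 6 3 0

Derivation:
Chunk 1: stream[0..1]='3' size=0x3=3, data at stream[3..6]='bfs' -> body[0..3], body so far='bfs'
Chunk 2: stream[8..9]='7' size=0x7=7, data at stream[11..18]='pde1rpv' -> body[3..10], body so far='bfspde1rpv'
Chunk 3: stream[20..21]='6' size=0x6=6, data at stream[23..29]='g8afxx' -> body[10..16], body so far='bfspde1rpvg8afxx'
Chunk 4: stream[31..32]='3' size=0x3=3, data at stream[34..37]='kn5' -> body[16..19], body so far='bfspde1rpvg8afxxkn5'
Chunk 5: stream[39..40]='0' size=0 (terminator). Final body='bfspde1rpvg8afxxkn5' (19 bytes)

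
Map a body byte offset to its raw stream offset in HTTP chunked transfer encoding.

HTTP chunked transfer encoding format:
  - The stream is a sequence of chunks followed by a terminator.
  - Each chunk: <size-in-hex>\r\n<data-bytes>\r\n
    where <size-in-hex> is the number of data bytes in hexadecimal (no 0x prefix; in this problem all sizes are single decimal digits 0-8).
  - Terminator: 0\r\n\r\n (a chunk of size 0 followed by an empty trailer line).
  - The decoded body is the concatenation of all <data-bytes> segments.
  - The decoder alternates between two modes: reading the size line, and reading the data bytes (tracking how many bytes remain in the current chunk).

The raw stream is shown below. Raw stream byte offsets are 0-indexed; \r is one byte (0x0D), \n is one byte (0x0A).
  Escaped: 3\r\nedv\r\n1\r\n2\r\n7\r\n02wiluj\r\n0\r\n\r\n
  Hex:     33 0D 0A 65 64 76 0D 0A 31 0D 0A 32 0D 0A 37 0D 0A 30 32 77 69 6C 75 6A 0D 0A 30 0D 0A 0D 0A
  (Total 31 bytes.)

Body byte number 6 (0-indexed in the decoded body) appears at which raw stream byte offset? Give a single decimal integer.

Chunk 1: stream[0..1]='3' size=0x3=3, data at stream[3..6]='edv' -> body[0..3], body so far='edv'
Chunk 2: stream[8..9]='1' size=0x1=1, data at stream[11..12]='2' -> body[3..4], body so far='edv2'
Chunk 3: stream[14..15]='7' size=0x7=7, data at stream[17..24]='02wiluj' -> body[4..11], body so far='edv202wiluj'
Chunk 4: stream[26..27]='0' size=0 (terminator). Final body='edv202wiluj' (11 bytes)
Body byte 6 at stream offset 19

Answer: 19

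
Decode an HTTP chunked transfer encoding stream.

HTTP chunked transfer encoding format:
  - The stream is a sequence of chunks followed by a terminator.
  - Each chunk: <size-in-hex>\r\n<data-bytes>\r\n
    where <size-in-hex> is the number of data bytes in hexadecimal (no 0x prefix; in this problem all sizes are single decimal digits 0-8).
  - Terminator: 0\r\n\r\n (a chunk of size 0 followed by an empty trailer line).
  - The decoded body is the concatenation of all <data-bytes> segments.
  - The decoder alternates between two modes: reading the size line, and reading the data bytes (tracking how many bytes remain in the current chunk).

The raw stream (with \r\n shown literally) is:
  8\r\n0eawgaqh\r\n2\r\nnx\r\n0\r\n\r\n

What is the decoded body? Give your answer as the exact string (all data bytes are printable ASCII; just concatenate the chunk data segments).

Answer: 0eawgaqhnx

Derivation:
Chunk 1: stream[0..1]='8' size=0x8=8, data at stream[3..11]='0eawgaqh' -> body[0..8], body so far='0eawgaqh'
Chunk 2: stream[13..14]='2' size=0x2=2, data at stream[16..18]='nx' -> body[8..10], body so far='0eawgaqhnx'
Chunk 3: stream[20..21]='0' size=0 (terminator). Final body='0eawgaqhnx' (10 bytes)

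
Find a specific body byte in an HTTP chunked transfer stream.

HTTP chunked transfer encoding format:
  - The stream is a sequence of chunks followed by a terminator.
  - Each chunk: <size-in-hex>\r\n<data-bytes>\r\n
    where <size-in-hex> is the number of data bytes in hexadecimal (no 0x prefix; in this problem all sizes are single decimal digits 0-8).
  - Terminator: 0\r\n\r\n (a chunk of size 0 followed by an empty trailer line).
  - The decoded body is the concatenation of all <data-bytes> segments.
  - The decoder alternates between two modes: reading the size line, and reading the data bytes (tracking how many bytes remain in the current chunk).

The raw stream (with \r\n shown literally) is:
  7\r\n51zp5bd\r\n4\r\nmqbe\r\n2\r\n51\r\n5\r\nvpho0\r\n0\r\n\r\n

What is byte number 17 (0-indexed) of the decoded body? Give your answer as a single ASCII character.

Answer: 0

Derivation:
Chunk 1: stream[0..1]='7' size=0x7=7, data at stream[3..10]='51zp5bd' -> body[0..7], body so far='51zp5bd'
Chunk 2: stream[12..13]='4' size=0x4=4, data at stream[15..19]='mqbe' -> body[7..11], body so far='51zp5bdmqbe'
Chunk 3: stream[21..22]='2' size=0x2=2, data at stream[24..26]='51' -> body[11..13], body so far='51zp5bdmqbe51'
Chunk 4: stream[28..29]='5' size=0x5=5, data at stream[31..36]='vpho0' -> body[13..18], body so far='51zp5bdmqbe51vpho0'
Chunk 5: stream[38..39]='0' size=0 (terminator). Final body='51zp5bdmqbe51vpho0' (18 bytes)
Body byte 17 = '0'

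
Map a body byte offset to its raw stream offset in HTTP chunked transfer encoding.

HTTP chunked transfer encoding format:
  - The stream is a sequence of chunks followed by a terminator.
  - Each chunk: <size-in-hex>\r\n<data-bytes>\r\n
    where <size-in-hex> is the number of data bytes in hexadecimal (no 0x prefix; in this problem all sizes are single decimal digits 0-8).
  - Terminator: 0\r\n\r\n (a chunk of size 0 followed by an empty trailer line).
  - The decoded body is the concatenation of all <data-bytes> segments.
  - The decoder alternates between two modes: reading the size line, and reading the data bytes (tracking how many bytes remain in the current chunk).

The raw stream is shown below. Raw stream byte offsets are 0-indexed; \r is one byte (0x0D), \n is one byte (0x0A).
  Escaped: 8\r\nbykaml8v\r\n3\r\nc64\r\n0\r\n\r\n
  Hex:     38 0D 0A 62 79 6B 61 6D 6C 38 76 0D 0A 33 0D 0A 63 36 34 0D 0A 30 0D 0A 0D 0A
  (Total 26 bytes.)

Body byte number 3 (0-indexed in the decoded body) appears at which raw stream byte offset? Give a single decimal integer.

Chunk 1: stream[0..1]='8' size=0x8=8, data at stream[3..11]='bykaml8v' -> body[0..8], body so far='bykaml8v'
Chunk 2: stream[13..14]='3' size=0x3=3, data at stream[16..19]='c64' -> body[8..11], body so far='bykaml8vc64'
Chunk 3: stream[21..22]='0' size=0 (terminator). Final body='bykaml8vc64' (11 bytes)
Body byte 3 at stream offset 6

Answer: 6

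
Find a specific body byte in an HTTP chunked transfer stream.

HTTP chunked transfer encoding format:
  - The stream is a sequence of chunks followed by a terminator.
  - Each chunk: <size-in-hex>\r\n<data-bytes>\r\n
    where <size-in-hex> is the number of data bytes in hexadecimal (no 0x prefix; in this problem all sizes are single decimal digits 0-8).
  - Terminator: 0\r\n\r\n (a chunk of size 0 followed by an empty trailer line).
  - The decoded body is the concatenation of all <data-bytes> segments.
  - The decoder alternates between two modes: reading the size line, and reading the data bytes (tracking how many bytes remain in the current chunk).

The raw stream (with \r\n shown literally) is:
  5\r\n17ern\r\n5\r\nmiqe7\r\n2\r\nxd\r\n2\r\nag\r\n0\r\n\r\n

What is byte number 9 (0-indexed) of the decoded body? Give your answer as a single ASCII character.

Answer: 7

Derivation:
Chunk 1: stream[0..1]='5' size=0x5=5, data at stream[3..8]='17ern' -> body[0..5], body so far='17ern'
Chunk 2: stream[10..11]='5' size=0x5=5, data at stream[13..18]='miqe7' -> body[5..10], body so far='17ernmiqe7'
Chunk 3: stream[20..21]='2' size=0x2=2, data at stream[23..25]='xd' -> body[10..12], body so far='17ernmiqe7xd'
Chunk 4: stream[27..28]='2' size=0x2=2, data at stream[30..32]='ag' -> body[12..14], body so far='17ernmiqe7xdag'
Chunk 5: stream[34..35]='0' size=0 (terminator). Final body='17ernmiqe7xdag' (14 bytes)
Body byte 9 = '7'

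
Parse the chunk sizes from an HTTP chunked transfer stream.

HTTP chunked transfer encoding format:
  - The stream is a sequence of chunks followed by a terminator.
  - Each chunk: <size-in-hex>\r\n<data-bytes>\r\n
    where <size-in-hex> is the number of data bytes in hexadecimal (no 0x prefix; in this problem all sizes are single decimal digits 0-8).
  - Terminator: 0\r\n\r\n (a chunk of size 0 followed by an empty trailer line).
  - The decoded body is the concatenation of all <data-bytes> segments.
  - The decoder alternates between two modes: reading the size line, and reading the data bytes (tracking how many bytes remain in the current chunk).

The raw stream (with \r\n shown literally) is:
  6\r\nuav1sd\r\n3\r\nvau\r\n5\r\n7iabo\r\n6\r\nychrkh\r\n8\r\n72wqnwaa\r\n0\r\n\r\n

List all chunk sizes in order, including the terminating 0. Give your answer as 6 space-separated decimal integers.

Chunk 1: stream[0..1]='6' size=0x6=6, data at stream[3..9]='uav1sd' -> body[0..6], body so far='uav1sd'
Chunk 2: stream[11..12]='3' size=0x3=3, data at stream[14..17]='vau' -> body[6..9], body so far='uav1sdvau'
Chunk 3: stream[19..20]='5' size=0x5=5, data at stream[22..27]='7iabo' -> body[9..14], body so far='uav1sdvau7iabo'
Chunk 4: stream[29..30]='6' size=0x6=6, data at stream[32..38]='ychrkh' -> body[14..20], body so far='uav1sdvau7iaboychrkh'
Chunk 5: stream[40..41]='8' size=0x8=8, data at stream[43..51]='72wqnwaa' -> body[20..28], body so far='uav1sdvau7iaboychrkh72wqnwaa'
Chunk 6: stream[53..54]='0' size=0 (terminator). Final body='uav1sdvau7iaboychrkh72wqnwaa' (28 bytes)

Answer: 6 3 5 6 8 0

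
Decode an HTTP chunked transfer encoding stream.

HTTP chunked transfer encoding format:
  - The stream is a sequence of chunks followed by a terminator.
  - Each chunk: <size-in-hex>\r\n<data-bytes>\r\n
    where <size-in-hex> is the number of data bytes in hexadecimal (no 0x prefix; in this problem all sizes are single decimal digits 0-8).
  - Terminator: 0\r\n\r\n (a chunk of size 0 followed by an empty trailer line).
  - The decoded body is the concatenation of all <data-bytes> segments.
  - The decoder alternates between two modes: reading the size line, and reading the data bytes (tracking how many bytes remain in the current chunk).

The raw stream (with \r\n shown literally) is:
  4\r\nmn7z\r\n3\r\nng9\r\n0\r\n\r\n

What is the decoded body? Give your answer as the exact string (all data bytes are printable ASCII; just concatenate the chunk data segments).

Chunk 1: stream[0..1]='4' size=0x4=4, data at stream[3..7]='mn7z' -> body[0..4], body so far='mn7z'
Chunk 2: stream[9..10]='3' size=0x3=3, data at stream[12..15]='ng9' -> body[4..7], body so far='mn7zng9'
Chunk 3: stream[17..18]='0' size=0 (terminator). Final body='mn7zng9' (7 bytes)

Answer: mn7zng9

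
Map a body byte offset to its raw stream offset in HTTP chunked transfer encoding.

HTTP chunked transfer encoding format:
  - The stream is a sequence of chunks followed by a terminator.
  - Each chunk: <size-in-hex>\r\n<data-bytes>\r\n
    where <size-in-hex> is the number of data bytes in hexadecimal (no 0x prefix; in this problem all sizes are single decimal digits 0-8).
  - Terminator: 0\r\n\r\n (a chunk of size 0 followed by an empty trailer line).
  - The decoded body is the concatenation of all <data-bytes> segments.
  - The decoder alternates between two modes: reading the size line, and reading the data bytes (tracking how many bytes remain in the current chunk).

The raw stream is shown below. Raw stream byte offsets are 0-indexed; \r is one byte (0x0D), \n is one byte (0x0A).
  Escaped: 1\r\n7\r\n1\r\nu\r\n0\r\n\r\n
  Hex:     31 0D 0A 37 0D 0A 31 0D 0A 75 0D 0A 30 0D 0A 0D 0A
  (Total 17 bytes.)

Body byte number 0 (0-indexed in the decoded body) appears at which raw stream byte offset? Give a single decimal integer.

Answer: 3

Derivation:
Chunk 1: stream[0..1]='1' size=0x1=1, data at stream[3..4]='7' -> body[0..1], body so far='7'
Chunk 2: stream[6..7]='1' size=0x1=1, data at stream[9..10]='u' -> body[1..2], body so far='7u'
Chunk 3: stream[12..13]='0' size=0 (terminator). Final body='7u' (2 bytes)
Body byte 0 at stream offset 3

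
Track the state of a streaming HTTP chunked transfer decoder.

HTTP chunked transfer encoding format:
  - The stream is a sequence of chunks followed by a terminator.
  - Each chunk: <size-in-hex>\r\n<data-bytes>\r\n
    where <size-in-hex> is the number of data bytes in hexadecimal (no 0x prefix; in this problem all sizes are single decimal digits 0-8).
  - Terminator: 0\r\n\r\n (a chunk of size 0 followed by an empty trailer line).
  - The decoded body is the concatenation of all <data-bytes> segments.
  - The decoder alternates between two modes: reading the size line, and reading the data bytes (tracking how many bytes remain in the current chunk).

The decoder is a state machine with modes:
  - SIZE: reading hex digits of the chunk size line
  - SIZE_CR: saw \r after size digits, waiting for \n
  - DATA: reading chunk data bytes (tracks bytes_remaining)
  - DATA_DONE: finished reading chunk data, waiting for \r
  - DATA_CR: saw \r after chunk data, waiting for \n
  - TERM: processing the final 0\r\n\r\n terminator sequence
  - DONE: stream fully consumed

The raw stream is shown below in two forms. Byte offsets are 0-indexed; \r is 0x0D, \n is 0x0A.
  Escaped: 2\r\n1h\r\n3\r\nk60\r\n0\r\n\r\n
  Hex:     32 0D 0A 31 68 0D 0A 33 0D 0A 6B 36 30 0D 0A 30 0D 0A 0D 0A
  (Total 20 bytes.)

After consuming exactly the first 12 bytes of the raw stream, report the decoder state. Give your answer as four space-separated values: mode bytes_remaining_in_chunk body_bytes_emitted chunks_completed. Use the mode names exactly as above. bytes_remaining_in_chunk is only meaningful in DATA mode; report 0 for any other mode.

Answer: DATA 1 4 1

Derivation:
Byte 0 = '2': mode=SIZE remaining=0 emitted=0 chunks_done=0
Byte 1 = 0x0D: mode=SIZE_CR remaining=0 emitted=0 chunks_done=0
Byte 2 = 0x0A: mode=DATA remaining=2 emitted=0 chunks_done=0
Byte 3 = '1': mode=DATA remaining=1 emitted=1 chunks_done=0
Byte 4 = 'h': mode=DATA_DONE remaining=0 emitted=2 chunks_done=0
Byte 5 = 0x0D: mode=DATA_CR remaining=0 emitted=2 chunks_done=0
Byte 6 = 0x0A: mode=SIZE remaining=0 emitted=2 chunks_done=1
Byte 7 = '3': mode=SIZE remaining=0 emitted=2 chunks_done=1
Byte 8 = 0x0D: mode=SIZE_CR remaining=0 emitted=2 chunks_done=1
Byte 9 = 0x0A: mode=DATA remaining=3 emitted=2 chunks_done=1
Byte 10 = 'k': mode=DATA remaining=2 emitted=3 chunks_done=1
Byte 11 = '6': mode=DATA remaining=1 emitted=4 chunks_done=1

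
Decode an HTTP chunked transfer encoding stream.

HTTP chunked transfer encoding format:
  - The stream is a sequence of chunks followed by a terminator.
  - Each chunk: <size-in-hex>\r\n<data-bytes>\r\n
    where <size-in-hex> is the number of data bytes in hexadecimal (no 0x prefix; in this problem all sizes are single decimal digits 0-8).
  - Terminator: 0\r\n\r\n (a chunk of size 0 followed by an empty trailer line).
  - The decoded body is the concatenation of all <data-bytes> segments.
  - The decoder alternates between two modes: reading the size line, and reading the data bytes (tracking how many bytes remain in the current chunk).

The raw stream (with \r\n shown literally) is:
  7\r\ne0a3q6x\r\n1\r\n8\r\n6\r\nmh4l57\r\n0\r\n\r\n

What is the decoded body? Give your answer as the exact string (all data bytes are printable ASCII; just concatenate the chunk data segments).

Chunk 1: stream[0..1]='7' size=0x7=7, data at stream[3..10]='e0a3q6x' -> body[0..7], body so far='e0a3q6x'
Chunk 2: stream[12..13]='1' size=0x1=1, data at stream[15..16]='8' -> body[7..8], body so far='e0a3q6x8'
Chunk 3: stream[18..19]='6' size=0x6=6, data at stream[21..27]='mh4l57' -> body[8..14], body so far='e0a3q6x8mh4l57'
Chunk 4: stream[29..30]='0' size=0 (terminator). Final body='e0a3q6x8mh4l57' (14 bytes)

Answer: e0a3q6x8mh4l57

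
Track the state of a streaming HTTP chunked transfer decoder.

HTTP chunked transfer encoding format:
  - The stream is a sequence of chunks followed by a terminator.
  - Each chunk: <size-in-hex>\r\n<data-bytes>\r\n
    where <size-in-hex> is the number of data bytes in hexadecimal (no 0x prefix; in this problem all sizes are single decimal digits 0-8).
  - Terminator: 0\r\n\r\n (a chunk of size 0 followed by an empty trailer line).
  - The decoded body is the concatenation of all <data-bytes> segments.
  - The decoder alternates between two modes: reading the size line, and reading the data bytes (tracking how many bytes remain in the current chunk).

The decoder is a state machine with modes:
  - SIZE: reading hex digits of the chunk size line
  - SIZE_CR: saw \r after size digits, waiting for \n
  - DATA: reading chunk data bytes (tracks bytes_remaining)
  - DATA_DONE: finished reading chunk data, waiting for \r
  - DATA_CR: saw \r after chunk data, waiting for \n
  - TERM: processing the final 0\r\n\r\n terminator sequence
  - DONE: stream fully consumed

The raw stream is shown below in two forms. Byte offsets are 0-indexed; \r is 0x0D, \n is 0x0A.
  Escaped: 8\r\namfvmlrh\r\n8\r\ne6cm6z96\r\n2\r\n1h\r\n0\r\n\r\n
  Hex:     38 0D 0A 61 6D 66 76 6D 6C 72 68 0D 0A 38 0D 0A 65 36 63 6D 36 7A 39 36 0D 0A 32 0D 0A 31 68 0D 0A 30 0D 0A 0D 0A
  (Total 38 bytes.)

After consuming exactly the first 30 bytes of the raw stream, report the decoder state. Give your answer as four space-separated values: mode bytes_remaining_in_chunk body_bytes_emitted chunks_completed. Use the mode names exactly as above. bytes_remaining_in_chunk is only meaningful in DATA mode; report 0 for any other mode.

Answer: DATA 1 17 2

Derivation:
Byte 0 = '8': mode=SIZE remaining=0 emitted=0 chunks_done=0
Byte 1 = 0x0D: mode=SIZE_CR remaining=0 emitted=0 chunks_done=0
Byte 2 = 0x0A: mode=DATA remaining=8 emitted=0 chunks_done=0
Byte 3 = 'a': mode=DATA remaining=7 emitted=1 chunks_done=0
Byte 4 = 'm': mode=DATA remaining=6 emitted=2 chunks_done=0
Byte 5 = 'f': mode=DATA remaining=5 emitted=3 chunks_done=0
Byte 6 = 'v': mode=DATA remaining=4 emitted=4 chunks_done=0
Byte 7 = 'm': mode=DATA remaining=3 emitted=5 chunks_done=0
Byte 8 = 'l': mode=DATA remaining=2 emitted=6 chunks_done=0
Byte 9 = 'r': mode=DATA remaining=1 emitted=7 chunks_done=0
Byte 10 = 'h': mode=DATA_DONE remaining=0 emitted=8 chunks_done=0
Byte 11 = 0x0D: mode=DATA_CR remaining=0 emitted=8 chunks_done=0
Byte 12 = 0x0A: mode=SIZE remaining=0 emitted=8 chunks_done=1
Byte 13 = '8': mode=SIZE remaining=0 emitted=8 chunks_done=1
Byte 14 = 0x0D: mode=SIZE_CR remaining=0 emitted=8 chunks_done=1
Byte 15 = 0x0A: mode=DATA remaining=8 emitted=8 chunks_done=1
Byte 16 = 'e': mode=DATA remaining=7 emitted=9 chunks_done=1
Byte 17 = '6': mode=DATA remaining=6 emitted=10 chunks_done=1
Byte 18 = 'c': mode=DATA remaining=5 emitted=11 chunks_done=1
Byte 19 = 'm': mode=DATA remaining=4 emitted=12 chunks_done=1
Byte 20 = '6': mode=DATA remaining=3 emitted=13 chunks_done=1
Byte 21 = 'z': mode=DATA remaining=2 emitted=14 chunks_done=1
Byte 22 = '9': mode=DATA remaining=1 emitted=15 chunks_done=1
Byte 23 = '6': mode=DATA_DONE remaining=0 emitted=16 chunks_done=1
Byte 24 = 0x0D: mode=DATA_CR remaining=0 emitted=16 chunks_done=1
Byte 25 = 0x0A: mode=SIZE remaining=0 emitted=16 chunks_done=2
Byte 26 = '2': mode=SIZE remaining=0 emitted=16 chunks_done=2
Byte 27 = 0x0D: mode=SIZE_CR remaining=0 emitted=16 chunks_done=2
Byte 28 = 0x0A: mode=DATA remaining=2 emitted=16 chunks_done=2
Byte 29 = '1': mode=DATA remaining=1 emitted=17 chunks_done=2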